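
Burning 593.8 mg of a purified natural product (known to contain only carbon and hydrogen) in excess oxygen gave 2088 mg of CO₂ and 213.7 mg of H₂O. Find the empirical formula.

mol C = 2.088 g CO₂ ÷ 44.009 g/mol = 0.047445 mol
mol H = 2 × 0.2137 g H₂O ÷ 18.015 g/mol = 0.023725 mol
Divide by the smallest (0.023725 mol): C 2.000, H 1.000

C2H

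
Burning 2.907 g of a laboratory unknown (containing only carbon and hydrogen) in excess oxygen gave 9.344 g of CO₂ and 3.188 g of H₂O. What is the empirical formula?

mol C = 9.344 g CO₂ ÷ 44.009 g/mol = 0.21232 mol
mol H = 2 × 3.188 g H₂O ÷ 18.015 g/mol = 0.35393 mol
Divide by the smallest (0.21232 mol): C 1.000, H 1.667
Multiplying each by 3 gives whole numbers: C 3.00, H 5.00

C3H5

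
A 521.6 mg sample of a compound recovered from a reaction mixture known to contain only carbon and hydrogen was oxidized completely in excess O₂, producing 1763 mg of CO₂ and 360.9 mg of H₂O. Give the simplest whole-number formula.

mol C = 1.763 g CO₂ ÷ 44.009 g/mol = 0.040060 mol
mol H = 2 × 0.3609 g H₂O ÷ 18.015 g/mol = 0.040067 mol
Divide by the smallest (0.040060 mol): C 1.000, H 1.000

CH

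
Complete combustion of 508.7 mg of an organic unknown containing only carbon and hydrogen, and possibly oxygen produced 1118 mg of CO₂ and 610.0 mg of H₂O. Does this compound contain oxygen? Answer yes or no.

mol C = 1.118 g CO₂ ÷ 44.009 g/mol = 0.025404 mol
mol H = 2 × 0.6100 g H₂O ÷ 18.015 g/mol = 0.067721 mol
C and H account for only 0.37339 g of the 0.5087 g sample; the remaining 0.13531 g must be oxygen.

yes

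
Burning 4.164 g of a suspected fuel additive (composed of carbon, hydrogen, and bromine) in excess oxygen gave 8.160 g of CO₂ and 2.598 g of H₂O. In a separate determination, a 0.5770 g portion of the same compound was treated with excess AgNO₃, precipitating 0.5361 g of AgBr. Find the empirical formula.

mol C = 8.160 g CO₂ ÷ 44.009 g/mol = 0.18542 mol
mol H = 2 × 2.598 g H₂O ÷ 18.015 g/mol = 0.28843 mol
From the AgBr data: mol Br per gram of compound = (0.5361 ÷ 187.772) ÷ 0.5770 = 0.0049481 mol/g, so in the 4.164 g combustion sample mol Br = 0.020604 mol
Divide by the smallest (0.020604 mol): C 8.999, H 13.999, Br 1.000

C9H14Br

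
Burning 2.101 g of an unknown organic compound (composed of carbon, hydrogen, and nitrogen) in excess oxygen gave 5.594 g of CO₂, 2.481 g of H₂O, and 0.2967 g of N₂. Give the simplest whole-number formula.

mol C = 5.594 g CO₂ ÷ 44.009 g/mol = 0.12711 mol
mol H = 2 × 2.481 g H₂O ÷ 18.015 g/mol = 0.27544 mol
mol N = 2 × 0.2967 g N₂ ÷ 28.014 g/mol = 0.021182 mol
Divide by the smallest (0.021182 mol): C 6.001, H 13.003, N 1.000

C6H13N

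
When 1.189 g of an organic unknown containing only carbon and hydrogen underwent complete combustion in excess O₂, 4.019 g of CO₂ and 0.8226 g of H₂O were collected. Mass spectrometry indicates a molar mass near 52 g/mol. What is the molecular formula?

C4H4

mol C = 4.019 g CO₂ ÷ 44.009 g/mol = 0.091322 mol
mol H = 2 × 0.8226 g H₂O ÷ 18.015 g/mol = 0.091324 mol
Divide by the smallest (0.091322 mol): C 1.000, H 1.000
Empirical formula: CH
Empirical-formula mass = 13.02 g/mol; 52 ÷ 13.02 ≈ 4, so the molecular formula is C4H4.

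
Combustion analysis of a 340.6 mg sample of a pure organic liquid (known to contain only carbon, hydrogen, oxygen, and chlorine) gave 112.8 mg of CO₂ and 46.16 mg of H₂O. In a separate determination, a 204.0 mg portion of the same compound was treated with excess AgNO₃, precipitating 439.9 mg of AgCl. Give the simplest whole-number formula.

CH2Cl2O3

mol C = 0.1128 g CO₂ ÷ 44.009 g/mol = 0.0025631 mol
mol H = 2 × 0.04616 g H₂O ÷ 18.015 g/mol = 0.0051246 mol
From the AgCl data: mol Cl per gram of compound = (0.4399 ÷ 143.318) ÷ 0.2040 = 0.015046 mol/g, so in the 0.3406 g combustion sample mol Cl = 0.0051247 mol
mass O = 0.3406 − (0.030786 + 0.0051656 + 0.18167) = 0.12298 g → mol O = 0.12298 ÷ 15.999 = 0.0076866 mol
Divide by the smallest (0.0025631 mol): C 1.000, H 1.999, Cl 1.999, O 2.999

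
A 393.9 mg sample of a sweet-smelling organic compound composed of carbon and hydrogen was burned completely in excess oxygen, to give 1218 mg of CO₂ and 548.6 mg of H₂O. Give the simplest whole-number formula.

mol C = 1.218 g CO₂ ÷ 44.009 g/mol = 0.027676 mol
mol H = 2 × 0.5486 g H₂O ÷ 18.015 g/mol = 0.060905 mol
Divide by the smallest (0.027676 mol): C 1.000, H 2.201
Multiplying each by 5 gives whole numbers: C 5.00, H 11.00

C5H11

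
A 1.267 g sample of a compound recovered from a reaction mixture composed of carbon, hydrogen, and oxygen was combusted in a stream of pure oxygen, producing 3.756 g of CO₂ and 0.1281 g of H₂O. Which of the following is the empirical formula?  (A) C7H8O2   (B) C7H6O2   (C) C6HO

(C) C6HO

mol C = 3.756 g CO₂ ÷ 44.009 g/mol = 0.085346 mol
mol H = 2 × 0.1281 g H₂O ÷ 18.015 g/mol = 0.014221 mol
mass O = 1.267 − (1.0251 + 0.014335) = 0.22757 g → mol O = 0.22757 ÷ 15.999 = 0.014224 mol
Divide by the smallest (0.014221 mol): C 6.001, H 1.000, O 1.000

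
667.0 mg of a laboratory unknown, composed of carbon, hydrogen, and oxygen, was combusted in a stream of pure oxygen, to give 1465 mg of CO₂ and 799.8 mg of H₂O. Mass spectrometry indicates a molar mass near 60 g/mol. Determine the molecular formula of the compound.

C3H8O

mol C = 1.465 g CO₂ ÷ 44.009 g/mol = 0.033289 mol
mol H = 2 × 0.7998 g H₂O ÷ 18.015 g/mol = 0.088793 mol
mass O = 0.6670 − (0.39983 + 0.089503) = 0.17767 g → mol O = 0.17767 ÷ 15.999 = 0.011105 mol
Divide by the smallest (0.011105 mol): C 2.998, H 7.996, O 1.000
Empirical formula: C3H8O
Empirical-formula mass = 60.10 g/mol; 60 ÷ 60.10 ≈ 1, so the molecular formula is C3H8O.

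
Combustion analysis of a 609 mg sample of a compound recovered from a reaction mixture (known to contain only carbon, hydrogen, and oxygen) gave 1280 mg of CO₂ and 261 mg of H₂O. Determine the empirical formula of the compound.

mol C = 1.28 g CO₂ ÷ 44.009 g/mol = 0.02908 mol
mol H = 2 × 0.261 g H₂O ÷ 18.015 g/mol = 0.02898 mol
mass O = 0.609 − (0.3493 + 0.02921) = 0.2305 g → mol O = 0.2305 ÷ 15.999 = 0.01440 mol
Divide by the smallest (0.01440 mol): C 2.019, H 2.012, O 1.000

C2H2O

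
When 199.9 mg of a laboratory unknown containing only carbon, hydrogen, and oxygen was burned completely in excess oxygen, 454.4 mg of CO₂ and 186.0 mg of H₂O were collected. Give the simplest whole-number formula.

mol C = 0.4544 g CO₂ ÷ 44.009 g/mol = 0.010325 mol
mol H = 2 × 0.1860 g H₂O ÷ 18.015 g/mol = 0.020649 mol
mass O = 0.1999 − (0.12402 + 0.020815) = 0.055070 g → mol O = 0.055070 ÷ 15.999 = 0.0034421 mol
Divide by the smallest (0.0034421 mol): C 3.000, H 5.999, O 1.000

C3H6O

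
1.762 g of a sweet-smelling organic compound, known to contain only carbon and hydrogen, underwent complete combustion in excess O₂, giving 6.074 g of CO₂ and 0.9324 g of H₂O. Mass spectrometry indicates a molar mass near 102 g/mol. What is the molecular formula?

mol C = 6.074 g CO₂ ÷ 44.009 g/mol = 0.13802 mol
mol H = 2 × 0.9324 g H₂O ÷ 18.015 g/mol = 0.10351 mol
Divide by the smallest (0.10351 mol): C 1.333, H 1.000
Multiplying each by 3 gives whole numbers: C 4.00, H 3.00
Empirical formula: C4H3
Empirical-formula mass = 51.07 g/mol; 102 ÷ 51.07 ≈ 2, so the molecular formula is C8H6.

C8H6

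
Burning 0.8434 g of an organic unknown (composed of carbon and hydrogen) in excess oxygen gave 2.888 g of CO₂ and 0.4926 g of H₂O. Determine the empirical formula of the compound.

mol C = 2.888 g CO₂ ÷ 44.009 g/mol = 0.065623 mol
mol H = 2 × 0.4926 g H₂O ÷ 18.015 g/mol = 0.054688 mol
Divide by the smallest (0.054688 mol): C 1.200, H 1.000
Multiplying each by 5 gives whole numbers: C 6.00, H 5.00

C6H5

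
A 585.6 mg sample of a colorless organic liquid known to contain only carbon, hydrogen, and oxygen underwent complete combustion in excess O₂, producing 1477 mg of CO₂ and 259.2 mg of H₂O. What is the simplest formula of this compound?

mol C = 1.477 g CO₂ ÷ 44.009 g/mol = 0.033561 mol
mol H = 2 × 0.2592 g H₂O ÷ 18.015 g/mol = 0.028776 mol
mass O = 0.5856 − (0.40310 + 0.029006) = 0.15349 g → mol O = 0.15349 ÷ 15.999 = 0.0095936 mol
Divide by the smallest (0.0095936 mol): C 3.498, H 2.999, O 1.000
Multiplying each by 2 gives whole numbers: C 7.00, H 6.00, O 2.00

C7H6O2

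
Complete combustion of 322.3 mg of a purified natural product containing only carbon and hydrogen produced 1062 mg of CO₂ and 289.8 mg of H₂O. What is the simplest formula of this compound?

mol C = 1.062 g CO₂ ÷ 44.009 g/mol = 0.024131 mol
mol H = 2 × 0.2898 g H₂O ÷ 18.015 g/mol = 0.032173 mol
Divide by the smallest (0.024131 mol): C 1.000, H 1.333
Multiplying each by 3 gives whole numbers: C 3.00, H 4.00

C3H4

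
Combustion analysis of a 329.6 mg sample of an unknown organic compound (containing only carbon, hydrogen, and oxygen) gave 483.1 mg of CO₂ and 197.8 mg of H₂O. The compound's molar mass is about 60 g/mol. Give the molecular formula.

mol C = 0.4831 g CO₂ ÷ 44.009 g/mol = 0.010977 mol
mol H = 2 × 0.1978 g H₂O ÷ 18.015 g/mol = 0.021959 mol
mass O = 0.3296 − (0.13185 + 0.022135) = 0.17562 g → mol O = 0.17562 ÷ 15.999 = 0.010977 mol
Divide by the smallest (0.010977 mol): C 1.000, H 2.001, O 1.000
Empirical formula: CH2O
Empirical-formula mass = 30.03 g/mol; 60 ÷ 30.03 ≈ 2, so the molecular formula is C2H4O2.

C2H4O2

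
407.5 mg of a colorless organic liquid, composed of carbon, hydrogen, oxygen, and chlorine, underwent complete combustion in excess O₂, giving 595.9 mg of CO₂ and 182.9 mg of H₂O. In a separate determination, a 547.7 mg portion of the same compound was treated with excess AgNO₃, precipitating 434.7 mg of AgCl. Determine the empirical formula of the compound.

mol C = 0.5959 g CO₂ ÷ 44.009 g/mol = 0.013540 mol
mol H = 2 × 0.1829 g H₂O ÷ 18.015 g/mol = 0.020305 mol
From the AgCl data: mol Cl per gram of compound = (0.4347 ÷ 143.318) ÷ 0.5477 = 0.0055379 mol/g, so in the 0.4075 g combustion sample mol Cl = 0.0022567 mol
mass O = 0.4075 − (0.16263 + 0.020468 + 0.080000) = 0.14440 g → mol O = 0.14440 ÷ 15.999 = 0.0090255 mol
Divide by the smallest (0.0022567 mol): C 6.000, H 8.998, Cl 1.000, O 3.999

C6H9ClO4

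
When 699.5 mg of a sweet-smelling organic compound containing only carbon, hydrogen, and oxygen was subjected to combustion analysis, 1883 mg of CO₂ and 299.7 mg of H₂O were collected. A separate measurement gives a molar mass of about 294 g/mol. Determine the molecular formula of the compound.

C18H14O4

mol C = 1.883 g CO₂ ÷ 44.009 g/mol = 0.042787 mol
mol H = 2 × 0.2997 g H₂O ÷ 18.015 g/mol = 0.033272 mol
mass O = 0.6995 − (0.51391 + 0.033538) = 0.15205 g → mol O = 0.15205 ÷ 15.999 = 0.0095037 mol
Divide by the smallest (0.0095037 mol): C 4.502, H 3.501, O 1.000
Multiplying each by 2 gives whole numbers: C 9.00, H 7.00, O 2.00
Empirical formula: C9H7O2
Empirical-formula mass = 147.15 g/mol; 294 ÷ 147.15 ≈ 2, so the molecular formula is C18H14O4.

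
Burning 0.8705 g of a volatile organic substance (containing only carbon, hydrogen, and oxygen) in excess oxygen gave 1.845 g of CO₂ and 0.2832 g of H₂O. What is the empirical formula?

C4H3O2

mol C = 1.845 g CO₂ ÷ 44.009 g/mol = 0.041923 mol
mol H = 2 × 0.2832 g H₂O ÷ 18.015 g/mol = 0.031440 mol
mass O = 0.8705 − (0.50354 + 0.031692) = 0.33527 g → mol O = 0.33527 ÷ 15.999 = 0.020956 mol
Divide by the smallest (0.020956 mol): C 2.001, H 1.500, O 1.000
Multiplying each by 2 gives whole numbers: C 4.00, H 3.00, O 2.00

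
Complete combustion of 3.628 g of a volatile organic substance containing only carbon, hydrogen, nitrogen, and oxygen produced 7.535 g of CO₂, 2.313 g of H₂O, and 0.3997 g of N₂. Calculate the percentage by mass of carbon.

56.68%

mol C = 7.535 g CO₂ ÷ 44.009 g/mol = 0.17121 mol
mol H = 2 × 2.313 g H₂O ÷ 18.015 g/mol = 0.25679 mol
mol N = 2 × 0.3997 g N₂ ÷ 28.014 g/mol = 0.028536 mol
mass O = 3.628 − (2.0565 + 0.25884 + 0.39970) = 0.91300 g → mol O = 0.91300 ÷ 15.999 = 0.057066 mol
mass % C = 2.0565 g ÷ 3.628 g × 100%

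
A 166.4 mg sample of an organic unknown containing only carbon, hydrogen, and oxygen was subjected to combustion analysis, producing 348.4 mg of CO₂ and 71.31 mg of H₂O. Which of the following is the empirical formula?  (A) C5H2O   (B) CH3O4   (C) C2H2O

mol C = 0.3484 g CO₂ ÷ 44.009 g/mol = 0.0079166 mol
mol H = 2 × 0.07131 g H₂O ÷ 18.015 g/mol = 0.0079167 mol
mass O = 0.1664 − (0.095086 + 0.0079801) = 0.063334 g → mol O = 0.063334 ÷ 15.999 = 0.0039586 mol
Divide by the smallest (0.0039586 mol): C 2.000, H 2.000, O 1.000

(C) C2H2O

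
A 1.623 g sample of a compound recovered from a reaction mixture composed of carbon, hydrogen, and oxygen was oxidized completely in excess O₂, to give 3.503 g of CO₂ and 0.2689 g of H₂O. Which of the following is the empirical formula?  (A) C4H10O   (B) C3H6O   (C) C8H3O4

(C) C8H3O4

mol C = 3.503 g CO₂ ÷ 44.009 g/mol = 0.079597 mol
mol H = 2 × 0.2689 g H₂O ÷ 18.015 g/mol = 0.029853 mol
mass O = 1.623 − (0.95604 + 0.030092) = 0.63686 g → mol O = 0.63686 ÷ 15.999 = 0.039807 mol
Divide by the smallest (0.029853 mol): C 2.666, H 1.000, O 1.333
Multiplying each by 3 gives whole numbers: C 8.00, H 3.00, O 4.00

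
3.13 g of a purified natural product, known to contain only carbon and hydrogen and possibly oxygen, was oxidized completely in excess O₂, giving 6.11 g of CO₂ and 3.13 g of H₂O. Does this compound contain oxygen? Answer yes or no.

mol C = 6.11 g CO₂ ÷ 44.009 g/mol = 0.1388 mol
mol H = 2 × 3.13 g H₂O ÷ 18.015 g/mol = 0.3475 mol
C and H account for only 2.018 g of the 3.13 g sample; the remaining 1.112 g must be oxygen.

yes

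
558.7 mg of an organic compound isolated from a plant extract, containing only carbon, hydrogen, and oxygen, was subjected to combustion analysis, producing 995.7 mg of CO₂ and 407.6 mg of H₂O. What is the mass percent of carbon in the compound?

mol C = 0.9957 g CO₂ ÷ 44.009 g/mol = 0.022625 mol
mol H = 2 × 0.4076 g H₂O ÷ 18.015 g/mol = 0.045251 mol
mass O = 0.5587 − (0.27175 + 0.045613) = 0.24134 g → mol O = 0.24134 ÷ 15.999 = 0.015085 mol
mass % C = 0.27175 g ÷ 0.5587 g × 100%

48.64%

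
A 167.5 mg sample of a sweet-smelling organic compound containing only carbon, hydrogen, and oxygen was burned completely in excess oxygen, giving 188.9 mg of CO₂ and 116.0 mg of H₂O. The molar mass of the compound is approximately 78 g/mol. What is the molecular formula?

mol C = 0.1889 g CO₂ ÷ 44.009 g/mol = 0.0042923 mol
mol H = 2 × 0.1160 g H₂O ÷ 18.015 g/mol = 0.012878 mol
mass O = 0.1675 − (0.051555 + 0.012981) = 0.10296 g → mol O = 0.10296 ÷ 15.999 = 0.0064356 mol
Divide by the smallest (0.0042923 mol): C 1.000, H 3.000, O 1.499
Multiplying each by 2 gives whole numbers: C 2.00, H 6.00, O 3.00
Empirical formula: C2H6O3
Empirical-formula mass = 78.07 g/mol; 78 ÷ 78.07 ≈ 1, so the molecular formula is C2H6O3.

C2H6O3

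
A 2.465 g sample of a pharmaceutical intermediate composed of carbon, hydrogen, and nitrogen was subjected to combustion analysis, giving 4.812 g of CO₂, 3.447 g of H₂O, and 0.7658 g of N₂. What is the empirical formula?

C2H7N

mol C = 4.812 g CO₂ ÷ 44.009 g/mol = 0.10934 mol
mol H = 2 × 3.447 g H₂O ÷ 18.015 g/mol = 0.38268 mol
mol N = 2 × 0.7658 g N₂ ÷ 28.014 g/mol = 0.054673 mol
Divide by the smallest (0.054673 mol): C 2.000, H 6.999, N 1.000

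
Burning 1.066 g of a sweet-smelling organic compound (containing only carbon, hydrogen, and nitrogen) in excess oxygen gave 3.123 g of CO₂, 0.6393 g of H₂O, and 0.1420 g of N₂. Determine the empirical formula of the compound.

mol C = 3.123 g CO₂ ÷ 44.009 g/mol = 0.070963 mol
mol H = 2 × 0.6393 g H₂O ÷ 18.015 g/mol = 0.070974 mol
mol N = 2 × 0.1420 g N₂ ÷ 28.014 g/mol = 0.010138 mol
Divide by the smallest (0.010138 mol): C 7.000, H 7.001, N 1.000

C7H7N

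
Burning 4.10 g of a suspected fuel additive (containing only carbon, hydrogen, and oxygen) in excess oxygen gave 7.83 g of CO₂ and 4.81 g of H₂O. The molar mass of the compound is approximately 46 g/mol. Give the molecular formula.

C2H6O

mol C = 7.83 g CO₂ ÷ 44.009 g/mol = 0.1779 mol
mol H = 2 × 4.81 g H₂O ÷ 18.015 g/mol = 0.5340 mol
mass O = 4.10 − (2.137 + 0.5383) = 1.425 g → mol O = 1.425 ÷ 15.999 = 0.08905 mol
Divide by the smallest (0.08905 mol): C 1.998, H 5.996, O 1.000
Empirical formula: C2H6O
Empirical-formula mass = 46.07 g/mol; 46 ÷ 46.07 ≈ 1, so the molecular formula is C2H6O.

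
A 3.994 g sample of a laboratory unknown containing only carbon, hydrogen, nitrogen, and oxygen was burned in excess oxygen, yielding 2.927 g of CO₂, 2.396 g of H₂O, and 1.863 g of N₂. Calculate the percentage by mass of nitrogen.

46.64%

mol C = 2.927 g CO₂ ÷ 44.009 g/mol = 0.066509 mol
mol H = 2 × 2.396 g H₂O ÷ 18.015 g/mol = 0.26600 mol
mol N = 2 × 1.863 g N₂ ÷ 28.014 g/mol = 0.13300 mol
mass O = 3.994 − (0.79884 + 0.26813 + 1.8630) = 1.0640 g → mol O = 1.0640 ÷ 15.999 = 0.066506 mol
mass % N = 1.8630 g ÷ 3.994 g × 100%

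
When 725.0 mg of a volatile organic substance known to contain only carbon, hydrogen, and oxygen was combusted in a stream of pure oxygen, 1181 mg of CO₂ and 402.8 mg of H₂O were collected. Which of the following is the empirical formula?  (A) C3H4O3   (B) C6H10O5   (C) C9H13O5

mol C = 1.181 g CO₂ ÷ 44.009 g/mol = 0.026835 mol
mol H = 2 × 0.4028 g H₂O ÷ 18.015 g/mol = 0.044718 mol
mass O = 0.7250 − (0.32232 + 0.045076) = 0.35760 g → mol O = 0.35760 ÷ 15.999 = 0.022352 mol
Divide by the smallest (0.022352 mol): C 1.201, H 2.001, O 1.000
Multiplying each by 5 gives whole numbers: C 6.00, H 10.00, O 5.00

(B) C6H10O5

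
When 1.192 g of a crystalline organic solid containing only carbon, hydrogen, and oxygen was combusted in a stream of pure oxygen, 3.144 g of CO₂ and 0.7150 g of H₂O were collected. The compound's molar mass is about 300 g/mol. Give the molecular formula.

C18H20O4

mol C = 3.144 g CO₂ ÷ 44.009 g/mol = 0.071440 mol
mol H = 2 × 0.7150 g H₂O ÷ 18.015 g/mol = 0.079378 mol
mass O = 1.192 − (0.85807 + 0.080013) = 0.25392 g → mol O = 0.25392 ÷ 15.999 = 0.015871 mol
Divide by the smallest (0.015871 mol): C 4.501, H 5.001, O 1.000
Multiplying each by 2 gives whole numbers: C 9.00, H 10.00, O 2.00
Empirical formula: C9H10O2
Empirical-formula mass = 150.18 g/mol; 300 ÷ 150.18 ≈ 2, so the molecular formula is C18H20O4.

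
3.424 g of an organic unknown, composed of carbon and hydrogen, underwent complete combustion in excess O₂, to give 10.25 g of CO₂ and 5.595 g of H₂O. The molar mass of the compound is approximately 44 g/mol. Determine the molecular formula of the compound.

mol C = 10.25 g CO₂ ÷ 44.009 g/mol = 0.23291 mol
mol H = 2 × 5.595 g H₂O ÷ 18.015 g/mol = 0.62115 mol
Divide by the smallest (0.23291 mol): C 1.000, H 2.667
Multiplying each by 3 gives whole numbers: C 3.00, H 8.00
Empirical formula: C3H8
Empirical-formula mass = 44.10 g/mol; 44 ÷ 44.10 ≈ 1, so the molecular formula is C3H8.

C3H8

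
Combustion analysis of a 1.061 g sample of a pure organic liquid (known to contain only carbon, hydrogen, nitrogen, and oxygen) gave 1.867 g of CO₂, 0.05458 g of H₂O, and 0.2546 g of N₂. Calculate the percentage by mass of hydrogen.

0.58%

mol C = 1.867 g CO₂ ÷ 44.009 g/mol = 0.042423 mol
mol H = 2 × 0.05458 g H₂O ÷ 18.015 g/mol = 0.0060594 mol
mol N = 2 × 0.2546 g N₂ ÷ 28.014 g/mol = 0.018177 mol
mass O = 1.061 − (0.50954 + 0.0061079 + 0.25460) = 0.29075 g → mol O = 0.29075 ÷ 15.999 = 0.018173 mol
mass % H = 0.0061079 g ÷ 1.061 g × 100%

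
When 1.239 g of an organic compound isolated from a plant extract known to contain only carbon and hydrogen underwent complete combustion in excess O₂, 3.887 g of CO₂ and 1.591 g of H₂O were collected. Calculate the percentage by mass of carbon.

mol C = 3.887 g CO₂ ÷ 44.009 g/mol = 0.088323 mol
mol H = 2 × 1.591 g H₂O ÷ 18.015 g/mol = 0.17663 mol
mass % C = 1.0608 g ÷ 1.239 g × 100%

85.62%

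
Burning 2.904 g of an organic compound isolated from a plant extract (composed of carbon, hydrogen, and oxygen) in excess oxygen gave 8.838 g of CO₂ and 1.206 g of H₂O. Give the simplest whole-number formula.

mol C = 8.838 g CO₂ ÷ 44.009 g/mol = 0.20082 mol
mol H = 2 × 1.206 g H₂O ÷ 18.015 g/mol = 0.13389 mol
mass O = 2.904 − (2.4121 + 0.13496) = 0.35696 g → mol O = 0.35696 ÷ 15.999 = 0.022311 mol
Divide by the smallest (0.022311 mol): C 9.001, H 6.001, O 1.000

C9H6O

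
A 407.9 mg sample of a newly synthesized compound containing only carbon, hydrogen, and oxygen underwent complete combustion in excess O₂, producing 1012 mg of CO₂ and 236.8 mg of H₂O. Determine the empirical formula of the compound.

C7H8O2

mol C = 1.012 g CO₂ ÷ 44.009 g/mol = 0.022995 mol
mol H = 2 × 0.2368 g H₂O ÷ 18.015 g/mol = 0.026289 mol
mass O = 0.4079 − (0.27620 + 0.026500) = 0.10520 g → mol O = 0.10520 ÷ 15.999 = 0.0065757 mol
Divide by the smallest (0.0065757 mol): C 3.497, H 3.998, O 1.000
Multiplying each by 2 gives whole numbers: C 6.99, H 8.00, O 2.00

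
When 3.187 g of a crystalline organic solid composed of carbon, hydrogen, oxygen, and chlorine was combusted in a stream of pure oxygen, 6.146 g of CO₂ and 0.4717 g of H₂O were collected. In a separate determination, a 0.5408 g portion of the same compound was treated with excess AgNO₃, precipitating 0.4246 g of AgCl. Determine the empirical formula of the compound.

mol C = 6.146 g CO₂ ÷ 44.009 g/mol = 0.13965 mol
mol H = 2 × 0.4717 g H₂O ÷ 18.015 g/mol = 0.052367 mol
From the AgCl data: mol Cl per gram of compound = (0.4246 ÷ 143.318) ÷ 0.5408 = 0.0054783 mol/g, so in the 3.187 g combustion sample mol Cl = 0.017459 mol
mass O = 3.187 − (1.6774 + 0.052786 + 0.61893) = 0.83791 g → mol O = 0.83791 ÷ 15.999 = 0.052373 mol
Divide by the smallest (0.017459 mol): C 7.999, H 2.999, Cl 1.000, O 3.000

C8H3ClO3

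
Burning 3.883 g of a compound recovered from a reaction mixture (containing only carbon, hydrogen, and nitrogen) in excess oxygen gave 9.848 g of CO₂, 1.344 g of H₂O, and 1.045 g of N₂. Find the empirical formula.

mol C = 9.848 g CO₂ ÷ 44.009 g/mol = 0.22377 mol
mol H = 2 × 1.344 g H₂O ÷ 18.015 g/mol = 0.14921 mol
mol N = 2 × 1.045 g N₂ ÷ 28.014 g/mol = 0.074606 mol
Divide by the smallest (0.074606 mol): C 2.999, H 2.000, N 1.000

C3H2N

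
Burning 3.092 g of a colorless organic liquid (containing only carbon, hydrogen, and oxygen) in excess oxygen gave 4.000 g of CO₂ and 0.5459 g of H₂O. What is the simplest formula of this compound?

C3H2O4

mol C = 4.000 g CO₂ ÷ 44.009 g/mol = 0.090890 mol
mol H = 2 × 0.5459 g H₂O ÷ 18.015 g/mol = 0.060605 mol
mass O = 3.092 − (1.0917 + 0.061090) = 1.9392 g → mol O = 1.9392 ÷ 15.999 = 0.12121 mol
Divide by the smallest (0.060605 mol): C 1.500, H 1.000, O 2.000
Multiplying each by 2 gives whole numbers: C 3.00, H 2.00, O 4.00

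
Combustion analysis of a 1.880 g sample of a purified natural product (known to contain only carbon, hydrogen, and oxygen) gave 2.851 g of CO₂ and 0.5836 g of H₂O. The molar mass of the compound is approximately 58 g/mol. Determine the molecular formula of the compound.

mol C = 2.851 g CO₂ ÷ 44.009 g/mol = 0.064782 mol
mol H = 2 × 0.5836 g H₂O ÷ 18.015 g/mol = 0.064790 mol
mass O = 1.880 − (0.77810 + 0.065309) = 1.0366 g → mol O = 1.0366 ÷ 15.999 = 0.064791 mol
Divide by the smallest (0.064782 mol): C 1.000, H 1.000, O 1.000
Empirical formula: CHO
Empirical-formula mass = 29.02 g/mol; 58 ÷ 29.02 ≈ 2, so the molecular formula is C2H2O2.

C2H2O2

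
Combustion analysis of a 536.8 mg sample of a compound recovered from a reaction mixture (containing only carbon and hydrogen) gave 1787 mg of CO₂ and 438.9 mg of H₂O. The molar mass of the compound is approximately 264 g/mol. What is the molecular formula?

C20H24

mol C = 1.787 g CO₂ ÷ 44.009 g/mol = 0.040605 mol
mol H = 2 × 0.4389 g H₂O ÷ 18.015 g/mol = 0.048726 mol
Divide by the smallest (0.040605 mol): C 1.000, H 1.200
Multiplying each by 5 gives whole numbers: C 5.00, H 6.00
Empirical formula: C5H6
Empirical-formula mass = 66.10 g/mol; 264 ÷ 66.10 ≈ 4, so the molecular formula is C20H24.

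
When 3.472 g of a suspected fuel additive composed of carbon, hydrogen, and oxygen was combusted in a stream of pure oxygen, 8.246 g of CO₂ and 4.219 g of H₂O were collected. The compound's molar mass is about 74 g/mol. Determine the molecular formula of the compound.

mol C = 8.246 g CO₂ ÷ 44.009 g/mol = 0.18737 mol
mol H = 2 × 4.219 g H₂O ÷ 18.015 g/mol = 0.46839 mol
mass O = 3.472 − (2.2505 + 0.47213) = 0.74936 g → mol O = 0.74936 ÷ 15.999 = 0.046838 mol
Divide by the smallest (0.046838 mol): C 4.000, H 10.000, O 1.000
Empirical formula: C4H10O
Empirical-formula mass = 74.12 g/mol; 74 ÷ 74.12 ≈ 1, so the molecular formula is C4H10O.

C4H10O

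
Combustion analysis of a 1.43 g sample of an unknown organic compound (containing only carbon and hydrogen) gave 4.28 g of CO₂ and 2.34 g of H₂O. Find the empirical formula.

mol C = 4.28 g CO₂ ÷ 44.009 g/mol = 0.09725 mol
mol H = 2 × 2.34 g H₂O ÷ 18.015 g/mol = 0.2598 mol
Divide by the smallest (0.09725 mol): C 1.000, H 2.671
Multiplying each by 3 gives whole numbers: C 3.00, H 8.01

C3H8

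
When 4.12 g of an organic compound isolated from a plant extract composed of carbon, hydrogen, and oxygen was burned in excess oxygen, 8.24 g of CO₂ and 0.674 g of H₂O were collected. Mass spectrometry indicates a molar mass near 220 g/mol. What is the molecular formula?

C10H4O6

mol C = 8.24 g CO₂ ÷ 44.009 g/mol = 0.1872 mol
mol H = 2 × 0.674 g H₂O ÷ 18.015 g/mol = 0.07483 mol
mass O = 4.12 − (2.249 + 0.07543) = 1.796 g → mol O = 1.796 ÷ 15.999 = 0.1122 mol
Divide by the smallest (0.07483 mol): C 2.502, H 1.000, O 1.500
Multiplying each by 2 gives whole numbers: C 5.00, H 2.00, O 3.00
Empirical formula: C5H2O3
Empirical-formula mass = 110.07 g/mol; 220 ÷ 110.07 ≈ 2, so the molecular formula is C10H4O6.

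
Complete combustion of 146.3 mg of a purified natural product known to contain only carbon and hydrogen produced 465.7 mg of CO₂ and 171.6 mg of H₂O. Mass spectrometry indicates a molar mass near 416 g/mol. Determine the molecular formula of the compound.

mol C = 0.4657 g CO₂ ÷ 44.009 g/mol = 0.010582 mol
mol H = 2 × 0.1716 g H₂O ÷ 18.015 g/mol = 0.019051 mol
Divide by the smallest (0.010582 mol): C 1.000, H 1.800
Multiplying each by 5 gives whole numbers: C 5.00, H 9.00
Empirical formula: C5H9
Empirical-formula mass = 69.13 g/mol; 416 ÷ 69.13 ≈ 6, so the molecular formula is C30H54.

C30H54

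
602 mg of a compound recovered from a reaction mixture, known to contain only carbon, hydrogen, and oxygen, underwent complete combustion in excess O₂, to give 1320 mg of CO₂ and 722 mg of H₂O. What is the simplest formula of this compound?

C3H8O

mol C = 1.32 g CO₂ ÷ 44.009 g/mol = 0.02999 mol
mol H = 2 × 0.722 g H₂O ÷ 18.015 g/mol = 0.08016 mol
mass O = 0.602 − (0.3603 + 0.08080) = 0.1609 g → mol O = 0.1609 ÷ 15.999 = 0.01006 mol
Divide by the smallest (0.01006 mol): C 2.982, H 7.968, O 1.000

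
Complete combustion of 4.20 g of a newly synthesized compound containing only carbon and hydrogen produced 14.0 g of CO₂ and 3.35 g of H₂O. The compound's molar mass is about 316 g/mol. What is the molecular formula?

C24H28

mol C = 14.0 g CO₂ ÷ 44.009 g/mol = 0.3181 mol
mol H = 2 × 3.35 g H₂O ÷ 18.015 g/mol = 0.3719 mol
Divide by the smallest (0.3181 mol): C 1.000, H 1.169
Multiplying each by 6 gives whole numbers: C 6.00, H 7.01
Empirical formula: C6H7
Empirical-formula mass = 79.12 g/mol; 316 ÷ 79.12 ≈ 4, so the molecular formula is C24H28.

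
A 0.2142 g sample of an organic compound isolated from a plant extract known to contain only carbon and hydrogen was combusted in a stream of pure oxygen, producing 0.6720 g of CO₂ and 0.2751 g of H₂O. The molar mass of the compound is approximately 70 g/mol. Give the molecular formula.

C5H10

mol C = 0.6720 g CO₂ ÷ 44.009 g/mol = 0.015270 mol
mol H = 2 × 0.2751 g H₂O ÷ 18.015 g/mol = 0.030541 mol
Divide by the smallest (0.015270 mol): C 1.000, H 2.000
Empirical formula: CH2
Empirical-formula mass = 14.03 g/mol; 70 ÷ 14.03 ≈ 5, so the molecular formula is C5H10.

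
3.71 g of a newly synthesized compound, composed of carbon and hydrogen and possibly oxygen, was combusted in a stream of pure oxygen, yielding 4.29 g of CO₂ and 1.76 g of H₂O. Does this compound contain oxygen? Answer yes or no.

yes

mol C = 4.29 g CO₂ ÷ 44.009 g/mol = 0.09748 mol
mol H = 2 × 1.76 g H₂O ÷ 18.015 g/mol = 0.1954 mol
C and H account for only 1.368 g of the 3.71 g sample; the remaining 2.342 g must be oxygen.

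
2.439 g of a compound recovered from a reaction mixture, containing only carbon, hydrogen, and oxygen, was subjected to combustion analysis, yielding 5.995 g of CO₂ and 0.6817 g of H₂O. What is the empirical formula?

mol C = 5.995 g CO₂ ÷ 44.009 g/mol = 0.13622 mol
mol H = 2 × 0.6817 g H₂O ÷ 18.015 g/mol = 0.075681 mol
mass O = 2.439 − (1.6362 + 0.076287) = 0.72655 g → mol O = 0.72655 ÷ 15.999 = 0.045412 mol
Divide by the smallest (0.045412 mol): C 3.000, H 1.667, O 1.000
Multiplying each by 3 gives whole numbers: C 9.00, H 5.00, O 3.00

C9H5O3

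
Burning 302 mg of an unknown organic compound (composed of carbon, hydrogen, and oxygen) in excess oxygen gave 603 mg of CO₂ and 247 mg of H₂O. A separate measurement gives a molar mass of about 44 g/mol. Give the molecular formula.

mol C = 0.603 g CO₂ ÷ 44.009 g/mol = 0.01370 mol
mol H = 2 × 0.247 g H₂O ÷ 18.015 g/mol = 0.02742 mol
mass O = 0.302 − (0.1646 + 0.02764) = 0.1098 g → mol O = 0.1098 ÷ 15.999 = 0.006862 mol
Divide by the smallest (0.006862 mol): C 1.997, H 3.996, O 1.000
Empirical formula: C2H4O
Empirical-formula mass = 44.05 g/mol; 44 ÷ 44.05 ≈ 1, so the molecular formula is C2H4O.

C2H4O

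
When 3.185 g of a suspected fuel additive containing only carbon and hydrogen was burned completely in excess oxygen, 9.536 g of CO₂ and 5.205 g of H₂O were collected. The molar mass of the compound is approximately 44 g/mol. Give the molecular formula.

C3H8

mol C = 9.536 g CO₂ ÷ 44.009 g/mol = 0.21668 mol
mol H = 2 × 5.205 g H₂O ÷ 18.015 g/mol = 0.57785 mol
Divide by the smallest (0.21668 mol): C 1.000, H 2.667
Multiplying each by 3 gives whole numbers: C 3.00, H 8.00
Empirical formula: C3H8
Empirical-formula mass = 44.10 g/mol; 44 ÷ 44.10 ≈ 1, so the molecular formula is C3H8.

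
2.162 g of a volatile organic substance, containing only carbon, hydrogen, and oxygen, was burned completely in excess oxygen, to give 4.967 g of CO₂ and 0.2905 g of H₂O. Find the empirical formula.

mol C = 4.967 g CO₂ ÷ 44.009 g/mol = 0.11286 mol
mol H = 2 × 0.2905 g H₂O ÷ 18.015 g/mol = 0.032251 mol
mass O = 2.162 − (1.3556 + 0.032509) = 0.77389 g → mol O = 0.77389 ÷ 15.999 = 0.048371 mol
Divide by the smallest (0.032251 mol): C 3.500, H 1.000, O 1.500
Multiplying each by 2 gives whole numbers: C 7.00, H 2.00, O 3.00

C7H2O3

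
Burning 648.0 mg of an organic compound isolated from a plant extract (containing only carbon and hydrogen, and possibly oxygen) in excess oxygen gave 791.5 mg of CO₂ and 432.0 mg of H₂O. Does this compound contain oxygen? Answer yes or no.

mol C = 0.7915 g CO₂ ÷ 44.009 g/mol = 0.017985 mol
mol H = 2 × 0.4320 g H₂O ÷ 18.015 g/mol = 0.047960 mol
C and H account for only 0.26436 g of the 0.6480 g sample; the remaining 0.38364 g must be oxygen.

yes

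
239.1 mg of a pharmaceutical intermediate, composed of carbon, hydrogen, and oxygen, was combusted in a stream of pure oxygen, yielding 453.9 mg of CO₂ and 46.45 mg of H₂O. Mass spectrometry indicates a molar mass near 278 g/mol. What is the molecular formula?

C12H6O8

mol C = 0.4539 g CO₂ ÷ 44.009 g/mol = 0.010314 mol
mol H = 2 × 0.04645 g H₂O ÷ 18.015 g/mol = 0.0051568 mol
mass O = 0.2391 − (0.12388 + 0.0051981) = 0.11002 g → mol O = 0.11002 ÷ 15.999 = 0.0068769 mol
Divide by the smallest (0.0051568 mol): C 2.000, H 1.000, O 1.334
Multiplying each by 3 gives whole numbers: C 6.00, H 3.00, O 4.00
Empirical formula: C6H3O4
Empirical-formula mass = 139.09 g/mol; 278 ÷ 139.09 ≈ 2, so the molecular formula is C12H6O8.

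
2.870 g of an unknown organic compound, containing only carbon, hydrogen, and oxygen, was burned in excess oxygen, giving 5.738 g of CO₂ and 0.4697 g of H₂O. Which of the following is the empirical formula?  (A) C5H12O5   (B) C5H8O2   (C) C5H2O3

mol C = 5.738 g CO₂ ÷ 44.009 g/mol = 0.13038 mol
mol H = 2 × 0.4697 g H₂O ÷ 18.015 g/mol = 0.052145 mol
mass O = 2.870 − (1.5660 + 0.052563) = 1.2514 g → mol O = 1.2514 ÷ 15.999 = 0.078218 mol
Divide by the smallest (0.052145 mol): C 2.500, H 1.000, O 1.500
Multiplying each by 2 gives whole numbers: C 5.00, H 2.00, O 3.00

(C) C5H2O3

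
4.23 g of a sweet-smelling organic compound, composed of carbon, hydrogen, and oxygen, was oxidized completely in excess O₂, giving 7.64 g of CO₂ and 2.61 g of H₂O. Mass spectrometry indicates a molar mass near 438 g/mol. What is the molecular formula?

mol C = 7.64 g CO₂ ÷ 44.009 g/mol = 0.1736 mol
mol H = 2 × 2.61 g H₂O ÷ 18.015 g/mol = 0.2898 mol
mass O = 4.23 − (2.085 + 0.2921) = 1.853 g → mol O = 1.853 ÷ 15.999 = 0.1158 mol
Divide by the smallest (0.1158 mol): C 1.499, H 2.502, O 1.000
Multiplying each by 2 gives whole numbers: C 3.00, H 5.00, O 2.00
Empirical formula: C3H5O2
Empirical-formula mass = 73.07 g/mol; 438 ÷ 73.07 ≈ 6, so the molecular formula is C18H30O12.

C18H30O12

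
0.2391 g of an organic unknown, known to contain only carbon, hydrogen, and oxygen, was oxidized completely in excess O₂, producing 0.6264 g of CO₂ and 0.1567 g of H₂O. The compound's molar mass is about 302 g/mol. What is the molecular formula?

mol C = 0.6264 g CO₂ ÷ 44.009 g/mol = 0.014233 mol
mol H = 2 × 0.1567 g H₂O ÷ 18.015 g/mol = 0.017397 mol
mass O = 0.2391 − (0.17096 + 0.017536) = 0.050606 g → mol O = 0.050606 ÷ 15.999 = 0.0031631 mol
Divide by the smallest (0.0031631 mol): C 4.500, H 5.500, O 1.000
Multiplying each by 2 gives whole numbers: C 9.00, H 11.00, O 2.00
Empirical formula: C9H11O2
Empirical-formula mass = 151.19 g/mol; 302 ÷ 151.19 ≈ 2, so the molecular formula is C18H22O4.

C18H22O4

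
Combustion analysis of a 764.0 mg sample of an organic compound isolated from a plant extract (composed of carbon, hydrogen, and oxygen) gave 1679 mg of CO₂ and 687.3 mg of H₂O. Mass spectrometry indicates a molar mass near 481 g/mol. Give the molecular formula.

mol C = 1.679 g CO₂ ÷ 44.009 g/mol = 0.038151 mol
mol H = 2 × 0.6873 g H₂O ÷ 18.015 g/mol = 0.076303 mol
mass O = 0.7640 − (0.45824 + 0.076914) = 0.22885 g → mol O = 0.22885 ÷ 15.999 = 0.014304 mol
Divide by the smallest (0.014304 mol): C 2.667, H 5.334, O 1.000
Multiplying each by 3 gives whole numbers: C 8.00, H 16.00, O 3.00
Empirical formula: C8H16O3
Empirical-formula mass = 160.21 g/mol; 481 ÷ 160.21 ≈ 3, so the molecular formula is C24H48O9.

C24H48O9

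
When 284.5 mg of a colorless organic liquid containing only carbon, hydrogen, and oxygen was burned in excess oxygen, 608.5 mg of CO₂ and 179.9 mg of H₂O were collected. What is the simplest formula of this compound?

C9H13O4

mol C = 0.6085 g CO₂ ÷ 44.009 g/mol = 0.013827 mol
mol H = 2 × 0.1799 g H₂O ÷ 18.015 g/mol = 0.019972 mol
mass O = 0.2845 − (0.16607 + 0.020132) = 0.098295 g → mol O = 0.098295 ÷ 15.999 = 0.0061438 mol
Divide by the smallest (0.0061438 mol): C 2.251, H 3.251, O 1.000
Multiplying each by 4 gives whole numbers: C 9.00, H 13.00, O 4.00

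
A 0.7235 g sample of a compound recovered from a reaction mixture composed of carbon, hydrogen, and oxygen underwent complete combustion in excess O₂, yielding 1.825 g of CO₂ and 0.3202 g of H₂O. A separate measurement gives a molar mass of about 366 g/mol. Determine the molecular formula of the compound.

C21H18O6

mol C = 1.825 g CO₂ ÷ 44.009 g/mol = 0.041469 mol
mol H = 2 × 0.3202 g H₂O ÷ 18.015 g/mol = 0.035548 mol
mass O = 0.7235 − (0.49808 + 0.035833) = 0.18959 g → mol O = 0.18959 ÷ 15.999 = 0.011850 mol
Divide by the smallest (0.011850 mol): C 3.500, H 3.000, O 1.000
Multiplying each by 2 gives whole numbers: C 7.00, H 6.00, O 2.00
Empirical formula: C7H6O2
Empirical-formula mass = 122.12 g/mol; 366 ÷ 122.12 ≈ 3, so the molecular formula is C21H18O6.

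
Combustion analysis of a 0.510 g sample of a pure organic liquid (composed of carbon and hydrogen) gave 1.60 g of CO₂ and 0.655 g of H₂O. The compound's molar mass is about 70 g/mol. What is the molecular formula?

mol C = 1.60 g CO₂ ÷ 44.009 g/mol = 0.03636 mol
mol H = 2 × 0.655 g H₂O ÷ 18.015 g/mol = 0.07272 mol
Divide by the smallest (0.03636 mol): C 1.000, H 2.000
Empirical formula: CH2
Empirical-formula mass = 14.03 g/mol; 70 ÷ 14.03 ≈ 5, so the molecular formula is C5H10.

C5H10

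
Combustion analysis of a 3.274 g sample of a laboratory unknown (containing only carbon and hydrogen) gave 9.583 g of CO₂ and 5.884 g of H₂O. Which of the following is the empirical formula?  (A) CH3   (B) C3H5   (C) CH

mol C = 9.583 g CO₂ ÷ 44.009 g/mol = 0.21775 mol
mol H = 2 × 5.884 g H₂O ÷ 18.015 g/mol = 0.65323 mol
Divide by the smallest (0.21775 mol): C 1.000, H 3.000

(A) CH3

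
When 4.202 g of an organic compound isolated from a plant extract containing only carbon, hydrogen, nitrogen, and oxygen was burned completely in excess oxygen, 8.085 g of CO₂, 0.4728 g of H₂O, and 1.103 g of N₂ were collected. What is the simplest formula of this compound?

mol C = 8.085 g CO₂ ÷ 44.009 g/mol = 0.18371 mol
mol H = 2 × 0.4728 g H₂O ÷ 18.015 g/mol = 0.052490 mol
mol N = 2 × 1.103 g N₂ ÷ 28.014 g/mol = 0.078746 mol
mass O = 4.202 − (2.2066 + 0.052910 + 1.1030) = 0.83952 g → mol O = 0.83952 ÷ 15.999 = 0.052473 mol
Divide by the smallest (0.052473 mol): C 3.501, H 1.000, N 1.501, O 1.000
Multiplying each by 2 gives whole numbers: C 7.00, H 2.00, N 3.00, O 2.00

C7H2N3O2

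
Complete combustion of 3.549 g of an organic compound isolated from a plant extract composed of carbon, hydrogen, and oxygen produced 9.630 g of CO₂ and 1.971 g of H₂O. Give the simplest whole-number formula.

mol C = 9.630 g CO₂ ÷ 44.009 g/mol = 0.21882 mol
mol H = 2 × 1.971 g H₂O ÷ 18.015 g/mol = 0.21882 mol
mass O = 3.549 − (2.6282 + 0.22057) = 0.70020 g → mol O = 0.70020 ÷ 15.999 = 0.043765 mol
Divide by the smallest (0.043765 mol): C 5.000, H 5.000, O 1.000

C5H5O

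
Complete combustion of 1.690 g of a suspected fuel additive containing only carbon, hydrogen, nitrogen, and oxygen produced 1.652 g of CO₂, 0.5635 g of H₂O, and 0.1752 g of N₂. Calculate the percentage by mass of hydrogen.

3.73%

mol C = 1.652 g CO₂ ÷ 44.009 g/mol = 0.037538 mol
mol H = 2 × 0.5635 g H₂O ÷ 18.015 g/mol = 0.062559 mol
mol N = 2 × 0.1752 g N₂ ÷ 28.014 g/mol = 0.012508 mol
mass O = 1.690 − (0.45087 + 0.063059 + 0.17520) = 1.0009 g → mol O = 1.0009 ÷ 15.999 = 0.062559 mol
mass % H = 0.063059 g ÷ 1.690 g × 100%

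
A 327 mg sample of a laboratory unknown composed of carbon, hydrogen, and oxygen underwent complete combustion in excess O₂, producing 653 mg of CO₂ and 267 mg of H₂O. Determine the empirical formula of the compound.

C2H4O

mol C = 0.653 g CO₂ ÷ 44.009 g/mol = 0.01484 mol
mol H = 2 × 0.267 g H₂O ÷ 18.015 g/mol = 0.02964 mol
mass O = 0.327 − (0.1782 + 0.02988) = 0.1189 g → mol O = 0.1189 ÷ 15.999 = 0.007432 mol
Divide by the smallest (0.007432 mol): C 1.997, H 3.988, O 1.000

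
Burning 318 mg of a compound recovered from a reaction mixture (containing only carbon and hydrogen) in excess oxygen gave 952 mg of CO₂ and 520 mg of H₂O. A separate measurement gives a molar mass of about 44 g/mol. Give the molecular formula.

mol C = 0.952 g CO₂ ÷ 44.009 g/mol = 0.02163 mol
mol H = 2 × 0.520 g H₂O ÷ 18.015 g/mol = 0.05773 mol
Divide by the smallest (0.02163 mol): C 1.000, H 2.669
Multiplying each by 3 gives whole numbers: C 3.00, H 8.01
Empirical formula: C3H8
Empirical-formula mass = 44.10 g/mol; 44 ÷ 44.10 ≈ 1, so the molecular formula is C3H8.

C3H8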